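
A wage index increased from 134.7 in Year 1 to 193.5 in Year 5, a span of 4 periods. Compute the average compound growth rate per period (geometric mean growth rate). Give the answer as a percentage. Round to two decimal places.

9.48%

Growth factor = (193.5/134.7)^(1/4) = (1.436526)^(1/4) = 1.094784
Growth rate = 1.094784 − 1 = 0.094784 = 9.4784%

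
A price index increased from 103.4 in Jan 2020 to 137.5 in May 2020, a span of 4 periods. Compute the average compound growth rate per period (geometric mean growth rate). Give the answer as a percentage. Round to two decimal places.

7.39%

Growth factor = (137.5/103.4)^(1/4) = (1.329787)^(1/4) = 1.073855
Growth rate = 1.073855 − 1 = 0.073855 = 7.3855%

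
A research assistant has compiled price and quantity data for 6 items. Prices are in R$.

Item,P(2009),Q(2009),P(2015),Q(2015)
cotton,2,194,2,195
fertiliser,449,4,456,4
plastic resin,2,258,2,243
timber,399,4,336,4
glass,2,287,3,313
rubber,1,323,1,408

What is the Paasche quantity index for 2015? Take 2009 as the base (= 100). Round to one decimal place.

102.6

Paasche quantity index uses current-period prices as weights.
ΣP(2015)·Q(2015) = 2×195 + 456×4 + 2×243 + 336×4 + 3×313 + 1×408 = 390 + 1824 + 486 + 1344 + 939 + 408 = 5391
ΣP(2015)·Q(2009) = 2×194 + 456×4 + 2×258 + 336×4 + 3×287 + 1×323 = 388 + 1824 + 516 + 1344 + 861 + 323 = 5256
Index = 5391 / 5256 × 100 = 102.5685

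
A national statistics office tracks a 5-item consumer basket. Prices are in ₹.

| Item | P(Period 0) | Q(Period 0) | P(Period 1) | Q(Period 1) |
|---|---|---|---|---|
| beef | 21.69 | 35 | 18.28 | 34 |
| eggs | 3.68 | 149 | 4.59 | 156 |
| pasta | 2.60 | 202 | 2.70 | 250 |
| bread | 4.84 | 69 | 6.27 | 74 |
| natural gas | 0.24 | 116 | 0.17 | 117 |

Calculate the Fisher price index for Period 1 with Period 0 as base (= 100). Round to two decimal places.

Laspeyres component (base-period weights):
ΣP(Period 1)Q(Period 0) = 18.28×35 + 4.59×149 + 2.70×202 + 6.27×69 + 0.17×116 = 639.8 + 683.91 + 545.4 + 432.63 + 19.72 = 2321.46
ΣP(Period 0)Q(Period 0) = 21.69×35 + 3.68×149 + 2.60×202 + 4.84×69 + 0.24×116 = 759.15 + 548.32 + 525.2 + 333.96 + 27.84 = 2194.47
L = 2321.46 / 2194.47 × 100 = 105.7868
Paasche component (current-period weights):
ΣP(Period 1)Q(Period 1) = 18.28×34 + 4.59×156 + 2.70×250 + 6.27×74 + 0.17×117 = 621.52 + 716.04 + 675 + 463.98 + 19.89 = 2496.43
ΣP(Period 0)Q(Period 1) = 21.69×34 + 3.68×156 + 2.60×250 + 4.84×74 + 0.24×117 = 737.46 + 574.08 + 650 + 358.16 + 28.08 = 2347.78
P = 2496.43 / 2347.78 × 100 = 106.3315
Fisher = √(L × P) = √(105.7868 × 106.3315) = 106.0588

106.06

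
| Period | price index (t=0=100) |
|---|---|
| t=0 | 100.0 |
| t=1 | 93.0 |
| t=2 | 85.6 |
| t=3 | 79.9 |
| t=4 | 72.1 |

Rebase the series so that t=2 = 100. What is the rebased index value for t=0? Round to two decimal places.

116.82

Rebased(t=0) = 100.0 / 85.6 × 100 = 116.8224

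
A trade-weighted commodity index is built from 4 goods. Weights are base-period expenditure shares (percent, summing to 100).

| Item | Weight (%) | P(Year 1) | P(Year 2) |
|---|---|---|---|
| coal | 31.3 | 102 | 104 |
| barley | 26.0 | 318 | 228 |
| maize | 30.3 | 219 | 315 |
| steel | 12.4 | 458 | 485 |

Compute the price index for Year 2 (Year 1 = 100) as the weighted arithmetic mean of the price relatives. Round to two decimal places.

coal: 31.3 × (104/102) = 31.3 × 1.019608 = 31.9137
barley: 26.0 × (228/318) = 26.0 × 0.716981 = 18.6415
maize: 30.3 × (315/219) = 30.3 × 1.438356 = 43.5822
steel: 12.4 × (485/458) = 12.4 × 1.058952 = 13.1310
Index = Σ wᵢ·(p₁ᵢ/p₀ᵢ) = 31.9137 + 18.6415 + 43.5822 + 13.1310 = 107.2684

107.27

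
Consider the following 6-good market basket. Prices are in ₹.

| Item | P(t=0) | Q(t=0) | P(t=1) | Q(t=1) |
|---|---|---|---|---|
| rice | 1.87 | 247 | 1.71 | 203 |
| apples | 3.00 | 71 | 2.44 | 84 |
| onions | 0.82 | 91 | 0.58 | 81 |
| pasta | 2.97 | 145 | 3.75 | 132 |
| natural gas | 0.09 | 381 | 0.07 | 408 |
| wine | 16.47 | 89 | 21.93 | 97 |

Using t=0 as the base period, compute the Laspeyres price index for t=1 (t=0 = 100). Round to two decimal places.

118.29

Laspeyres price index uses base-period quantities as weights.
ΣP(t=1)·Q(t=0) = 1.71×247 + 2.44×71 + 0.58×91 + 3.75×145 + 0.07×381 + 21.93×89 = 422.37 + 173.24 + 52.78 + 543.75 + 26.67 + 1951.77 = 3170.58
ΣP(t=0)·Q(t=0) = 1.87×247 + 3.00×71 + 0.82×91 + 2.97×145 + 0.09×381 + 16.47×89 = 461.89 + 213 + 74.62 + 430.65 + 34.29 + 1465.83 = 2680.28
Index = 3170.58 / 2680.28 × 100 = 118.2929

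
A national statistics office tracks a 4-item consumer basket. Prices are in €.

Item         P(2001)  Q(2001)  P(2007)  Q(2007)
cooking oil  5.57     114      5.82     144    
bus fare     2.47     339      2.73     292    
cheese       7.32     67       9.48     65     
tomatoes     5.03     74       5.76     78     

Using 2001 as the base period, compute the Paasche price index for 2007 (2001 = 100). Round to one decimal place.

Paasche price index uses current-period quantities as weights.
ΣP(2007)·Q(2007) = 5.82×144 + 2.73×292 + 9.48×65 + 5.76×78 = 838.08 + 797.16 + 616.2 + 449.28 = 2700.72
ΣP(2001)·Q(2007) = 5.57×144 + 2.47×292 + 7.32×65 + 5.03×78 = 802.08 + 721.24 + 475.8 + 392.34 = 2391.46
Index = 2700.72 / 2391.46 × 100 = 112.9318

112.9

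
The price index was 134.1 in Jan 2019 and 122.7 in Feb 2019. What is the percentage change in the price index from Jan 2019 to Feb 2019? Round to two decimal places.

-8.50%

Change = (122.7 − 134.1) / 134.1 × 100
       = -11.4 / 134.1 × 100 = -8.5011%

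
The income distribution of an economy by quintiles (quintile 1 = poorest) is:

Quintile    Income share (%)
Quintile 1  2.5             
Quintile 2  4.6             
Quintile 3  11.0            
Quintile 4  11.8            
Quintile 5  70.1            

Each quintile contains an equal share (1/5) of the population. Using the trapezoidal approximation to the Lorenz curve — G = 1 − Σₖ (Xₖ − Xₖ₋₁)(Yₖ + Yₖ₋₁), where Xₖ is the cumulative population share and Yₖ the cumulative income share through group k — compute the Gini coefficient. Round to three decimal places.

0.570

Cumulative income shares Yₖ: 0.0250, 0.0710, 0.1810, 0.2990, 1.0000
Σ (Xₖ−Xₖ₋₁)(Yₖ+Yₖ₋₁) = (1/5)(0.0250+0.0000) + (1/5)(0.0710+0.0250) + (1/5)(0.1810+0.0710) + (1/5)(0.2990+0.1810) + (1/5)(1.0000+0.2990)
  = 0.0050 + 0.0192 + 0.0504 + 0.0960 + 0.2598 = 0.4304
G = 1 − 0.4304 = 0.5696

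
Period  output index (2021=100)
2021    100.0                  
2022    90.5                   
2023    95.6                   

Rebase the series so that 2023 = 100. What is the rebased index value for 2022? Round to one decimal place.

Rebased(2022) = 90.5 / 95.6 × 100 = 94.6653

94.7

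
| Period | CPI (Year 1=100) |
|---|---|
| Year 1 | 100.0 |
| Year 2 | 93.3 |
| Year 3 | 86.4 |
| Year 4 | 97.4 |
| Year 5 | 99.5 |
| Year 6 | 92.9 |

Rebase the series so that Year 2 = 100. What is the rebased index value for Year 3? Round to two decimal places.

92.60

Rebased(Year 3) = 86.4 / 93.3 × 100 = 92.6045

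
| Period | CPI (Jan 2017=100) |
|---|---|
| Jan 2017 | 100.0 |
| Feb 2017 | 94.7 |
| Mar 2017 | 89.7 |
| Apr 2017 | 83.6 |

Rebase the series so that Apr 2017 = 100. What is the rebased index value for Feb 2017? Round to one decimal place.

Rebased(Feb 2017) = 94.7 / 83.6 × 100 = 113.2775

113.3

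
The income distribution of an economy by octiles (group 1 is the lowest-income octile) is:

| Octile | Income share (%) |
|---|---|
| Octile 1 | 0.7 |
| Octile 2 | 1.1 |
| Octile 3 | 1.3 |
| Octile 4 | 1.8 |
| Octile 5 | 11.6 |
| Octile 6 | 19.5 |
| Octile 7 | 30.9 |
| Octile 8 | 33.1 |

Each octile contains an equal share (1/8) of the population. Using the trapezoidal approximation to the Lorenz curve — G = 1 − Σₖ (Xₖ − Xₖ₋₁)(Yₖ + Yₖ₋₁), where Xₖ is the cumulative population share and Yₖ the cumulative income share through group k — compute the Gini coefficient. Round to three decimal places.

Cumulative income shares Yₖ: 0.0070, 0.0180, 0.0310, 0.0490, 0.1650, 0.3600, 0.6690, 1.0000
Σ (Xₖ−Xₖ₋₁)(Yₖ+Yₖ₋₁) = (1/8)(0.0070+0.0000) + (1/8)(0.0180+0.0070) + (1/8)(0.0310+0.0180) + (1/8)(0.0490+0.0310) + (1/8)(0.1650+0.0490) + (1/8)(0.3600+0.1650) + (1/8)(0.6690+0.3600) + (1/8)(1.0000+0.6690)
  = 0.0009 + 0.0031 + 0.0061 + 0.0100 + 0.0267 + 0.0656 + 0.1286 + 0.2086 = 0.4497
G = 1 − 0.4497 = 0.5503

0.550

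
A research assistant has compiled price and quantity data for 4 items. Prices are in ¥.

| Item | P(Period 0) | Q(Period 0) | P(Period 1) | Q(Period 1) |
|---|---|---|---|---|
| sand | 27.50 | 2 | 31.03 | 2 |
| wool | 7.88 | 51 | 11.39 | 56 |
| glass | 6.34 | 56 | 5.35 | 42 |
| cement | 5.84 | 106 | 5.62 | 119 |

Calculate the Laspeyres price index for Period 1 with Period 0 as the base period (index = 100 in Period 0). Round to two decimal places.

Laspeyres price index uses base-period quantities as weights.
ΣP(Period 1)·Q(Period 0) = 31.03×2 + 11.39×51 + 5.35×56 + 5.62×106 = 62.06 + 580.89 + 299.6 + 595.72 = 1538.27
ΣP(Period 0)·Q(Period 0) = 27.50×2 + 7.88×51 + 6.34×56 + 5.84×106 = 55 + 401.88 + 355.04 + 619.04 = 1430.96
Index = 1538.27 / 1430.96 × 100 = 107.4992

107.50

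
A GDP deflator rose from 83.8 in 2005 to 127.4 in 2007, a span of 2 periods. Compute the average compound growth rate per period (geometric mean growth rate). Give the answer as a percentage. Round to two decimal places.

23.30%

Growth factor = (127.4/83.8)^(1/2) = (1.520286)^(1/2) = 1.232999
Growth rate = 1.232999 − 1 = 0.232999 = 23.2999%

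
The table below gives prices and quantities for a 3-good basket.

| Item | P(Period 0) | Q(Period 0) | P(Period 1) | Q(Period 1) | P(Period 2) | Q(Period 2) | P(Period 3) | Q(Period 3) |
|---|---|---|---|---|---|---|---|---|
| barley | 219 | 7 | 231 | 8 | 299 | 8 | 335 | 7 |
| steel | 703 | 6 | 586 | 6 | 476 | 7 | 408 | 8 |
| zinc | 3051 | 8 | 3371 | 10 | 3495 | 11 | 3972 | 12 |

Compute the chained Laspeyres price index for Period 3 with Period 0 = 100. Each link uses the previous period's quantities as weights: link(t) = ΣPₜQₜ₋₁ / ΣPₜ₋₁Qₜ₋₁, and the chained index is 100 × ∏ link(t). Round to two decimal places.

122.04

Link Period 0→Period 1:
ΣP(Period 1)Q(Period 0) = 231×7 + 586×6 + 3371×8 = 1617 + 3516 + 26968 = 32101
ΣP(Period 0)Q(Period 0) = 219×7 + 703×6 + 3051×8 = 1533 + 4218 + 24408 = 30159
link = 32101/30159 = 1.064392
Link Period 1→Period 2:
ΣP(Period 2)Q(Period 1) = 299×8 + 476×6 + 3495×10 = 2392 + 2856 + 34950 = 40198
ΣP(Period 1)Q(Period 1) = 231×8 + 586×6 + 3371×10 = 1848 + 3516 + 33710 = 39074
link = 40198/39074 = 1.028766
Link Period 2→Period 3:
ΣP(Period 3)Q(Period 2) = 335×8 + 408×7 + 3972×11 = 2680 + 2856 + 43692 = 49228
ΣP(Period 2)Q(Period 2) = 299×8 + 476×7 + 3495×11 = 2392 + 3332 + 38445 = 44169
link = 49228/44169 = 1.114537
Chained index = 100 × 1.064392 × 1.028766 × 1.114537 = 122.0430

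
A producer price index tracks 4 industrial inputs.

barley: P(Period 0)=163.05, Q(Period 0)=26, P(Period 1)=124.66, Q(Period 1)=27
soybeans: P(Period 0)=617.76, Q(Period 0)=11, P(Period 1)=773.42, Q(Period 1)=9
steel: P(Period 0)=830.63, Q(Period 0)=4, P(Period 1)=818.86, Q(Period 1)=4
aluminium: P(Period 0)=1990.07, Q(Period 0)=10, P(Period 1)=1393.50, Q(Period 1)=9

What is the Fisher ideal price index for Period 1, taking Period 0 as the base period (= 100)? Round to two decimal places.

84.17

Laspeyres component (base-period weights):
ΣP(Period 1)Q(Period 0) = 124.66×26 + 773.42×11 + 818.86×4 + 1393.50×10 = 3241.16 + 8507.62 + 3275.44 + 13935 = 28959.22
ΣP(Period 0)Q(Period 0) = 163.05×26 + 617.76×11 + 830.63×4 + 1990.07×10 = 4239.3 + 6795.36 + 3322.52 + 19900.7 = 34257.88
L = 28959.22 / 34257.88 × 100 = 84.5330
Paasche component (current-period weights):
ΣP(Period 1)Q(Period 1) = 124.66×27 + 773.42×9 + 818.86×4 + 1393.50×9 = 3365.82 + 6960.78 + 3275.44 + 12541.5 = 26143.54
ΣP(Period 0)Q(Period 1) = 163.05×27 + 617.76×9 + 830.63×4 + 1990.07×9 = 4402.35 + 5559.84 + 3322.52 + 17910.63 = 31195.34
P = 26143.54 / 31195.34 × 100 = 83.8059
Fisher = √(L × P) = √(84.5330 × 83.8059) = 84.1687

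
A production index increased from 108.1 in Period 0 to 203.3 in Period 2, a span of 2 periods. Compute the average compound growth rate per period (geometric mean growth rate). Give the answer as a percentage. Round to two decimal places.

37.14%

Growth factor = (203.3/108.1)^(1/2) = (1.880666)^(1/2) = 1.371374
Growth rate = 1.371374 − 1 = 0.371374 = 37.1374%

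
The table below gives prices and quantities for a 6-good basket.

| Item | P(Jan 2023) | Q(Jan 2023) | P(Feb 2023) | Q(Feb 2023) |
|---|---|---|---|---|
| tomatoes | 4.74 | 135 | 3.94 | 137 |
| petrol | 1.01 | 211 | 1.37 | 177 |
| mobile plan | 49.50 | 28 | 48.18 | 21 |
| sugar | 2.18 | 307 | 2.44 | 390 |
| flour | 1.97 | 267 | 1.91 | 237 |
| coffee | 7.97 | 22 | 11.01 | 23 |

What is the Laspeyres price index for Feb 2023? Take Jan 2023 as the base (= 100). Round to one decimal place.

Laspeyres price index uses base-period quantities as weights.
ΣP(Feb 2023)·Q(Jan 2023) = 3.94×135 + 1.37×211 + 48.18×28 + 2.44×307 + 1.91×267 + 11.01×22 = 531.9 + 289.07 + 1349.04 + 749.08 + 509.97 + 242.22 = 3671.28
ΣP(Jan 2023)·Q(Jan 2023) = 4.74×135 + 1.01×211 + 49.50×28 + 2.18×307 + 1.97×267 + 7.97×22 = 639.9 + 213.11 + 1386 + 669.26 + 525.99 + 175.34 = 3609.6
Index = 3671.28 / 3609.6 × 100 = 101.7088

101.7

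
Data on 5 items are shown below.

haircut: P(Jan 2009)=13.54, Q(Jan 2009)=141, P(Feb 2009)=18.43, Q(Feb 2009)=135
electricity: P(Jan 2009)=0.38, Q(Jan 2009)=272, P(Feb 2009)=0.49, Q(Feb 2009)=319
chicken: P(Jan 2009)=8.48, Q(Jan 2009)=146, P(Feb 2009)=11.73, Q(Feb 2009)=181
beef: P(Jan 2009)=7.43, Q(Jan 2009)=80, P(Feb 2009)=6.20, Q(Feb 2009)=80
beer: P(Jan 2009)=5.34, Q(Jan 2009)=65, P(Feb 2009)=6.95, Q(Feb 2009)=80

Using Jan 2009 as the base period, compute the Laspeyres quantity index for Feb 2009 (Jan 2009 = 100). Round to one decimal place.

Laspeyres quantity index uses base-period prices as weights.
ΣP(Jan 2009)·Q(Feb 2009) = 13.54×135 + 0.38×319 + 8.48×181 + 7.43×80 + 5.34×80 = 1827.9 + 121.22 + 1534.88 + 594.4 + 427.2 = 4505.6
ΣP(Jan 2009)·Q(Jan 2009) = 13.54×141 + 0.38×272 + 8.48×146 + 7.43×80 + 5.34×65 = 1909.14 + 103.36 + 1238.08 + 594.4 + 347.1 = 4192.08
Index = 4505.6 / 4192.08 × 100 = 107.4789

107.5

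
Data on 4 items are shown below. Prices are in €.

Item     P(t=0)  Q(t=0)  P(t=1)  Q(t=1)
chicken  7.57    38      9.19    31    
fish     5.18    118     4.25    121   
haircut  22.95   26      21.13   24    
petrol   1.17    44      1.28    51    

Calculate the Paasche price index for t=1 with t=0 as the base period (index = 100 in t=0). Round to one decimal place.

Paasche price index uses current-period quantities as weights.
ΣP(t=1)·Q(t=1) = 9.19×31 + 4.25×121 + 21.13×24 + 1.28×51 = 284.89 + 514.25 + 507.12 + 65.28 = 1371.54
ΣP(t=0)·Q(t=1) = 7.57×31 + 5.18×121 + 22.95×24 + 1.17×51 = 234.67 + 626.78 + 550.8 + 59.67 = 1471.92
Index = 1371.54 / 1471.92 × 100 = 93.1803

93.2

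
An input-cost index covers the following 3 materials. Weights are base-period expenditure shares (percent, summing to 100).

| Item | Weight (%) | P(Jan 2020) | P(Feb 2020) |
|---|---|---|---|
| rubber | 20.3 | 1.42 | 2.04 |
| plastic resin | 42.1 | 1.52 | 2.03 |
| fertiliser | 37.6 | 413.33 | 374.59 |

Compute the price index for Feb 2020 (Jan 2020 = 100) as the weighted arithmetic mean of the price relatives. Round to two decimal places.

119.46

rubber: 20.3 × (2.04/1.42) = 20.3 × 1.436620 = 29.1634
plastic resin: 42.1 × (2.03/1.52) = 42.1 × 1.335526 = 56.2257
fertiliser: 37.6 × (374.59/413.33) = 37.6 × 0.906273 = 34.0759
Index = Σ wᵢ·(p₁ᵢ/p₀ᵢ) = 29.1634 + 56.2257 + 34.0759 = 119.4649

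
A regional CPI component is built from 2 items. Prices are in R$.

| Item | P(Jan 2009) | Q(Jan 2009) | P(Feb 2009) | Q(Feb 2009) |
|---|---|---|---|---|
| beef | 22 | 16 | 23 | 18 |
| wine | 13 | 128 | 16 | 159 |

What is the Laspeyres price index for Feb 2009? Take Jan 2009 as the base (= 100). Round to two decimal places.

119.84

Laspeyres price index uses base-period quantities as weights.
ΣP(Feb 2009)·Q(Jan 2009) = 23×16 + 16×128 = 368 + 2048 = 2416
ΣP(Jan 2009)·Q(Jan 2009) = 22×16 + 13×128 = 352 + 1664 = 2016
Index = 2416 / 2016 × 100 = 119.8413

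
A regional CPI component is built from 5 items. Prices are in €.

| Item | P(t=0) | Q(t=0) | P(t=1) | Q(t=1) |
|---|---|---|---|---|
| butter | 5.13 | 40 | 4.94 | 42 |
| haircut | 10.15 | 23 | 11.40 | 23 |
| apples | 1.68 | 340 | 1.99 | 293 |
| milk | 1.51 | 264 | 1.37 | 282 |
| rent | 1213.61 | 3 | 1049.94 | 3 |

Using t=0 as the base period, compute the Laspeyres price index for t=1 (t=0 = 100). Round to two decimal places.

Laspeyres price index uses base-period quantities as weights.
ΣP(t=1)·Q(t=0) = 4.94×40 + 11.40×23 + 1.99×340 + 1.37×264 + 1049.94×3 = 197.6 + 262.2 + 676.6 + 361.68 + 3149.82 = 4647.9
ΣP(t=0)·Q(t=0) = 5.13×40 + 10.15×23 + 1.68×340 + 1.51×264 + 1213.61×3 = 205.2 + 233.45 + 571.2 + 398.64 + 3640.83 = 5049.32
Index = 4647.9 / 5049.32 × 100 = 92.0500

92.05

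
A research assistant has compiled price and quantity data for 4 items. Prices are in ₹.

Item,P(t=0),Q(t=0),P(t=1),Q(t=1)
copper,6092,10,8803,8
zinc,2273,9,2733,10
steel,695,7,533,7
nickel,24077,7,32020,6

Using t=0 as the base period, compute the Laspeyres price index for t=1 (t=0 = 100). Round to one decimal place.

Laspeyres price index uses base-period quantities as weights.
ΣP(t=1)·Q(t=0) = 8803×10 + 2733×9 + 533×7 + 32020×7 = 88030 + 24597 + 3731 + 224140 = 340498
ΣP(t=0)·Q(t=0) = 6092×10 + 2273×9 + 695×7 + 24077×7 = 60920 + 20457 + 4865 + 168539 = 254781
Index = 340498 / 254781 × 100 = 133.6434

133.6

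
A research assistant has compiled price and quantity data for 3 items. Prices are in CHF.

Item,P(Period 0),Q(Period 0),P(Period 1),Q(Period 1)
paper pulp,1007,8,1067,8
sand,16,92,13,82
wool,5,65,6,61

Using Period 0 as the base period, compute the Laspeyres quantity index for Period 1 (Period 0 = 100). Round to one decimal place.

98.2

Laspeyres quantity index uses base-period prices as weights.
ΣP(Period 0)·Q(Period 1) = 1007×8 + 16×82 + 5×61 = 8056 + 1312 + 305 = 9673
ΣP(Period 0)·Q(Period 0) = 1007×8 + 16×92 + 5×65 = 8056 + 1472 + 325 = 9853
Index = 9673 / 9853 × 100 = 98.1731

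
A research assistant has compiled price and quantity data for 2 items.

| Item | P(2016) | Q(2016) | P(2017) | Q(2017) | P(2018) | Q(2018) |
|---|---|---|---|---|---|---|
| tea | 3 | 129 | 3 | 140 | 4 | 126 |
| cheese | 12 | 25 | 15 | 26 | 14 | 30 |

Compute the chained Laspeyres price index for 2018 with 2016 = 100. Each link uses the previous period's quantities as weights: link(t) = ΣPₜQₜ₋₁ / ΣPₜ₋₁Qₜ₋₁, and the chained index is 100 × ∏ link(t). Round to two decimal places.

Link 2016→2017:
ΣP(2017)Q(2016) = 3×129 + 15×25 = 387 + 375 = 762
ΣP(2016)Q(2016) = 3×129 + 12×25 = 387 + 300 = 687
link = 762/687 = 1.109170
Link 2017→2018:
ΣP(2018)Q(2017) = 4×140 + 14×26 = 560 + 364 = 924
ΣP(2017)Q(2017) = 3×140 + 15×26 = 420 + 390 = 810
link = 924/810 = 1.140741
Chained index = 100 × 1.109170 × 1.140741 = 126.5276

126.53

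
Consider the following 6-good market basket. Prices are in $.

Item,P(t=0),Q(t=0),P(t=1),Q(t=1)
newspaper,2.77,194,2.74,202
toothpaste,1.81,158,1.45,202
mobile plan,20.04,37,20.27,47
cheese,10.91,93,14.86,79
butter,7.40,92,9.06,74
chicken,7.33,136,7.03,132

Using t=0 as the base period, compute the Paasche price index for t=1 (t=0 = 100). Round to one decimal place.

Paasche price index uses current-period quantities as weights.
ΣP(t=1)·Q(t=1) = 2.74×202 + 1.45×202 + 20.27×47 + 14.86×79 + 9.06×74 + 7.03×132 = 553.48 + 292.9 + 952.69 + 1173.94 + 670.44 + 927.96 = 4571.41
ΣP(t=0)·Q(t=1) = 2.77×202 + 1.81×202 + 20.04×47 + 10.91×79 + 7.40×74 + 7.33×132 = 559.54 + 365.62 + 941.88 + 861.89 + 547.6 + 967.56 = 4244.09
Index = 4571.41 / 4244.09 × 100 = 107.7124

107.7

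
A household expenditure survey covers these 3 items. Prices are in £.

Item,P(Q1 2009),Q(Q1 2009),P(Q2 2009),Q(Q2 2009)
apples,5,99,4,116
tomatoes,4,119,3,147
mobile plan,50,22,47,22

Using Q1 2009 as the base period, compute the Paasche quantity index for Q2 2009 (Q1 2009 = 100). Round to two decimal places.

108.51

Paasche quantity index uses current-period prices as weights.
ΣP(Q2 2009)·Q(Q2 2009) = 4×116 + 3×147 + 47×22 = 464 + 441 + 1034 = 1939
ΣP(Q2 2009)·Q(Q1 2009) = 4×99 + 3×119 + 47×22 = 396 + 357 + 1034 = 1787
Index = 1939 / 1787 × 100 = 108.5059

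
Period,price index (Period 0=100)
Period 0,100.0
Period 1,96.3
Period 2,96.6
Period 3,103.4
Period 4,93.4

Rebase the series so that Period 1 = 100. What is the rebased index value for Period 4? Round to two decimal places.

96.99

Rebased(Period 4) = 93.4 / 96.3 × 100 = 96.9886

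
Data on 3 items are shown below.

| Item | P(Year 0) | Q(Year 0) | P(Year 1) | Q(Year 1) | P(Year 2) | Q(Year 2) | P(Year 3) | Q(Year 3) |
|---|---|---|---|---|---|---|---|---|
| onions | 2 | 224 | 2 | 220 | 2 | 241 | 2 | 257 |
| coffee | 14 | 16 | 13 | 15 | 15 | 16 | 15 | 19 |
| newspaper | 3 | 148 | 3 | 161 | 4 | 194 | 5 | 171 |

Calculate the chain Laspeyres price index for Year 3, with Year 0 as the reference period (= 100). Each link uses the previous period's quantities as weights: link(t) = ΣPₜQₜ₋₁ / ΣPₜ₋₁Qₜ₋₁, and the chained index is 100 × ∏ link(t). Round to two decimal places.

Link Year 0→Year 1:
ΣP(Year 1)Q(Year 0) = 2×224 + 13×16 + 3×148 = 448 + 208 + 444 = 1100
ΣP(Year 0)Q(Year 0) = 2×224 + 14×16 + 3×148 = 448 + 224 + 444 = 1116
link = 1100/1116 = 0.985663
Link Year 1→Year 2:
ΣP(Year 2)Q(Year 1) = 2×220 + 15×15 + 4×161 = 440 + 225 + 644 = 1309
ΣP(Year 1)Q(Year 1) = 2×220 + 13×15 + 3×161 = 440 + 195 + 483 = 1118
link = 1309/1118 = 1.170841
Link Year 2→Year 3:
ΣP(Year 3)Q(Year 2) = 2×241 + 15×16 + 5×194 = 482 + 240 + 970 = 1692
ΣP(Year 2)Q(Year 2) = 2×241 + 15×16 + 4×194 = 482 + 240 + 776 = 1498
link = 1692/1498 = 1.129506
Chained index = 100 × 0.985663 × 1.170841 × 1.129506 = 130.3512

130.35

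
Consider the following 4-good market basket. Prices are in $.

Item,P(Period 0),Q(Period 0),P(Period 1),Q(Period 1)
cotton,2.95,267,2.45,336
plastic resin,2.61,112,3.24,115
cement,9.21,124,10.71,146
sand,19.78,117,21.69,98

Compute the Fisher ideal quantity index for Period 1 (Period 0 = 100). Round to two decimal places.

Laspeyres component (base-period weights):
ΣP(Period 0)Q(Period 1) = 2.95×336 + 2.61×115 + 9.21×146 + 19.78×98 = 991.2 + 300.15 + 1344.66 + 1938.44 = 4574.45
ΣP(Period 0)Q(Period 0) = 2.95×267 + 2.61×112 + 9.21×124 + 19.78×117 = 787.65 + 292.32 + 1142.04 + 2314.26 = 4536.27
L = 4574.45 / 4536.27 × 100 = 100.8417
Paasche component (current-period weights):
ΣP(Period 1)Q(Period 1) = 2.45×336 + 3.24×115 + 10.71×146 + 21.69×98 = 823.2 + 372.6 + 1563.66 + 2125.62 = 4885.08
ΣP(Period 1)Q(Period 0) = 2.45×267 + 3.24×112 + 10.71×124 + 21.69×117 = 654.15 + 362.88 + 1328.04 + 2537.73 = 4882.8
P = 4885.08 / 4882.8 × 100 = 100.0467
Fisher = √(L × P) = √(100.8417 × 100.0467) = 100.4434

100.44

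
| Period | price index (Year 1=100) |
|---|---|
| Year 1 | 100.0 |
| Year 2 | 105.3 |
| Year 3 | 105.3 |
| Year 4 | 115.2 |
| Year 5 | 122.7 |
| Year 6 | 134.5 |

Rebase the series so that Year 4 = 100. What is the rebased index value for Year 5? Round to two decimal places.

106.51

Rebased(Year 5) = 122.7 / 115.2 × 100 = 106.5104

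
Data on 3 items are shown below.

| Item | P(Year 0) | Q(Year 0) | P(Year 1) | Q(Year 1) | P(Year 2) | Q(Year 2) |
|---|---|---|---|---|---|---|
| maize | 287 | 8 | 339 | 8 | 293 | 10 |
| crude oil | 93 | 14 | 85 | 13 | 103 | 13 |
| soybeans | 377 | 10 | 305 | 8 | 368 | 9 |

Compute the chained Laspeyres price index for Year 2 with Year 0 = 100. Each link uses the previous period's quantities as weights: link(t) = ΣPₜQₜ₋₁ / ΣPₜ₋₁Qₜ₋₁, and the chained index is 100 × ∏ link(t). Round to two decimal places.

99.93

Link Year 0→Year 1:
ΣP(Year 1)Q(Year 0) = 339×8 + 85×14 + 305×10 = 2712 + 1190 + 3050 = 6952
ΣP(Year 0)Q(Year 0) = 287×8 + 93×14 + 377×10 = 2296 + 1302 + 3770 = 7368
link = 6952/7368 = 0.943540
Link Year 1→Year 2:
ΣP(Year 2)Q(Year 1) = 293×8 + 103×13 + 368×8 = 2344 + 1339 + 2944 = 6627
ΣP(Year 1)Q(Year 1) = 339×8 + 85×13 + 305×8 = 2712 + 1105 + 2440 = 6257
link = 6627/6257 = 1.059134
Chained index = 100 × 0.943540 × 1.059134 = 99.9335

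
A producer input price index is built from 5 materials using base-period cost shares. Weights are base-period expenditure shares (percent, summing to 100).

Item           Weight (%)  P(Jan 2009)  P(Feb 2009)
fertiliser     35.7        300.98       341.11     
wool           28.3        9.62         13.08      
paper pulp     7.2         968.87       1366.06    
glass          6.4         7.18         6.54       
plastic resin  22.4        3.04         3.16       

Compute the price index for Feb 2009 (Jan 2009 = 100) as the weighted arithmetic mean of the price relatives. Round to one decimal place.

118.2

fertiliser: 35.7 × (341.11/300.98) = 35.7 × 1.133331 = 40.4599
wool: 28.3 × (13.08/9.62) = 28.3 × 1.359667 = 38.4786
paper pulp: 7.2 × (1366.06/968.87) = 7.2 × 1.409952 = 10.1517
glass: 6.4 × (6.54/7.18) = 6.4 × 0.910864 = 5.8295
plastic resin: 22.4 × (3.16/3.04) = 22.4 × 1.039474 = 23.2842
Index = Σ wᵢ·(p₁ᵢ/p₀ᵢ) = 40.4599 + 38.4786 + 10.1517 + 5.8295 + 23.2842 = 118.2039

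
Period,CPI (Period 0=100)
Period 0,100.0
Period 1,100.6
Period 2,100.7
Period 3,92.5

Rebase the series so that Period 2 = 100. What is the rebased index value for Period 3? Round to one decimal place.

Rebased(Period 3) = 92.5 / 100.7 × 100 = 91.8570

91.9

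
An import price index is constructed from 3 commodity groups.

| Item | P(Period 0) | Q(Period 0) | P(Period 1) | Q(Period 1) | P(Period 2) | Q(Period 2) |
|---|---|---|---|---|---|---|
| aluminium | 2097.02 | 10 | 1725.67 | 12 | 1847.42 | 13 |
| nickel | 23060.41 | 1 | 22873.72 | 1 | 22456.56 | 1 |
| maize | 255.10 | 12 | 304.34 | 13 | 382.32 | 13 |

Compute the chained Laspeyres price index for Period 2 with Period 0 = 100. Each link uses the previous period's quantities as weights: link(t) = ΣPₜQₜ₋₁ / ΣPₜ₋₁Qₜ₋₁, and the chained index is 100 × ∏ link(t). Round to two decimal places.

Link Period 0→Period 1:
ΣP(Period 1)Q(Period 0) = 1725.67×10 + 22873.72×1 + 304.34×12 = 17256.7 + 22873.72 + 3652.08 = 43782.5
ΣP(Period 0)Q(Period 0) = 2097.02×10 + 23060.41×1 + 255.10×12 = 20970.2 + 23060.41 + 3061.2 = 47091.81
link = 43782.5/47091.81 = 0.929726
Link Period 1→Period 2:
ΣP(Period 2)Q(Period 1) = 1847.42×12 + 22456.56×1 + 382.32×13 = 22169.04 + 22456.56 + 4970.16 = 49595.76
ΣP(Period 1)Q(Period 1) = 1725.67×12 + 22873.72×1 + 304.34×13 = 20708.04 + 22873.72 + 3956.42 = 47538.18
link = 49595.76/47538.18 = 1.043283
Chained index = 100 × 0.929726 × 1.043283 = 96.9967

97.00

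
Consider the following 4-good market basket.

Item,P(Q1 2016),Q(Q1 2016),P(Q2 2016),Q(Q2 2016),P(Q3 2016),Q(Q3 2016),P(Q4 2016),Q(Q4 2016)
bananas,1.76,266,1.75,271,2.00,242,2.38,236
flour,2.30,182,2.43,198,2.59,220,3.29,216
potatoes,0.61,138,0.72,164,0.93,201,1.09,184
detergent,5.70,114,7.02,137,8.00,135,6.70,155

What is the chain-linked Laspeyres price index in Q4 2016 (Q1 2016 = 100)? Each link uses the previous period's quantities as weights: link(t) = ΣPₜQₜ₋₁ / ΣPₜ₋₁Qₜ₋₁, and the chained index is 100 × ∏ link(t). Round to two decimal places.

131.79

Link Q1 2016→Q2 2016:
ΣP(Q2 2016)Q(Q1 2016) = 1.75×266 + 2.43×182 + 0.72×138 + 7.02×114 = 465.5 + 442.26 + 99.36 + 800.28 = 1807.4
ΣP(Q1 2016)Q(Q1 2016) = 1.76×266 + 2.30×182 + 0.61×138 + 5.70×114 = 468.16 + 418.6 + 84.18 + 649.8 = 1620.74
link = 1807.4/1620.74 = 1.115170
Link Q2 2016→Q3 2016:
ΣP(Q3 2016)Q(Q2 2016) = 2.00×271 + 2.59×198 + 0.93×164 + 8.00×137 = 542 + 512.82 + 152.52 + 1096 = 2303.34
ΣP(Q2 2016)Q(Q2 2016) = 1.75×271 + 2.43×198 + 0.72×164 + 7.02×137 = 474.25 + 481.14 + 118.08 + 961.74 = 2035.21
link = 2303.34/2035.21 = 1.131746
Link Q3 2016→Q4 2016:
ΣP(Q4 2016)Q(Q3 2016) = 2.38×242 + 3.29×220 + 1.09×201 + 6.70×135 = 575.96 + 723.8 + 219.09 + 904.5 = 2423.35
ΣP(Q3 2016)Q(Q3 2016) = 2.00×242 + 2.59×220 + 0.93×201 + 8.00×135 = 484 + 569.8 + 186.93 + 1080 = 2320.73
link = 2423.35/2320.73 = 1.044219
Chained index = 100 × 1.115170 × 1.131746 × 1.044219 = 131.7896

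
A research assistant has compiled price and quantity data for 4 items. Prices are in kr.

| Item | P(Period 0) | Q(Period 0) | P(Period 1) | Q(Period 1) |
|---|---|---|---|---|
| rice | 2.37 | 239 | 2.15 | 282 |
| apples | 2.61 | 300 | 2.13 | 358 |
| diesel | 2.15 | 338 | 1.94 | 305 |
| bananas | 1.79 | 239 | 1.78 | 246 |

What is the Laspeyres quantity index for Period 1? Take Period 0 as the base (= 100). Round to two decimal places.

107.78

Laspeyres quantity index uses base-period prices as weights.
ΣP(Period 0)·Q(Period 1) = 2.37×282 + 2.61×358 + 2.15×305 + 1.79×246 = 668.34 + 934.38 + 655.75 + 440.34 = 2698.81
ΣP(Period 0)·Q(Period 0) = 2.37×239 + 2.61×300 + 2.15×338 + 1.79×239 = 566.43 + 783 + 726.7 + 427.81 = 2503.94
Index = 2698.81 / 2503.94 × 100 = 107.7825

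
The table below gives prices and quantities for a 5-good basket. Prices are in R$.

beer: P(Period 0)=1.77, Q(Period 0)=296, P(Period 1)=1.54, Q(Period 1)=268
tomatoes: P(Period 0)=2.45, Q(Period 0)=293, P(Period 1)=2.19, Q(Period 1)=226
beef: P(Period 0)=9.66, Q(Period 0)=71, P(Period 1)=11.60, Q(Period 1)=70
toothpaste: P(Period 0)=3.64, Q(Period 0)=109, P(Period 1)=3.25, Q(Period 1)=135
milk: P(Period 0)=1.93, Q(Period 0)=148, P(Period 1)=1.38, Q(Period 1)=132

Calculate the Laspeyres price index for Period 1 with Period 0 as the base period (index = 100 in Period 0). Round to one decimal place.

95.0

Laspeyres price index uses base-period quantities as weights.
ΣP(Period 1)·Q(Period 0) = 1.54×296 + 2.19×293 + 11.60×71 + 3.25×109 + 1.38×148 = 455.84 + 641.67 + 823.6 + 354.25 + 204.24 = 2479.6
ΣP(Period 0)·Q(Period 0) = 1.77×296 + 2.45×293 + 9.66×71 + 3.64×109 + 1.93×148 = 523.92 + 717.85 + 685.86 + 396.76 + 285.64 = 2610.03
Index = 2479.6 / 2610.03 × 100 = 95.0027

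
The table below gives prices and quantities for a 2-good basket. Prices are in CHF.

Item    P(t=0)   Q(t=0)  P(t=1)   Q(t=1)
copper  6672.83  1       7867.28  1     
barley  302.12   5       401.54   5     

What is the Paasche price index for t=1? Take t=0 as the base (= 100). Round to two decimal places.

Paasche price index uses current-period quantities as weights.
ΣP(t=1)·Q(t=1) = 7867.28×1 + 401.54×5 = 7867.28 + 2007.7 = 9874.98
ΣP(t=0)·Q(t=1) = 6672.83×1 + 302.12×5 = 6672.83 + 1510.6 = 8183.43
Index = 9874.98 / 8183.43 × 100 = 120.6704

120.67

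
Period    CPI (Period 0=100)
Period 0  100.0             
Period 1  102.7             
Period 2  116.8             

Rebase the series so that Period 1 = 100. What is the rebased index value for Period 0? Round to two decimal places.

97.37

Rebased(Period 0) = 100.0 / 102.7 × 100 = 97.3710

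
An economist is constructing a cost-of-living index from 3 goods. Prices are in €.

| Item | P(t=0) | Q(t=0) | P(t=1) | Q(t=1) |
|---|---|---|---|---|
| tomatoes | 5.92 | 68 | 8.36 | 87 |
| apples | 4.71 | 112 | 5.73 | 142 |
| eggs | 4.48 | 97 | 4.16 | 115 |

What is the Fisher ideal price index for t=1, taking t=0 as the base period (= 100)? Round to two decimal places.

Laspeyres component (base-period weights):
ΣP(t=1)Q(t=0) = 8.36×68 + 5.73×112 + 4.16×97 = 568.48 + 641.76 + 403.52 = 1613.76
ΣP(t=0)Q(t=0) = 5.92×68 + 4.71×112 + 4.48×97 = 402.56 + 527.52 + 434.56 = 1364.64
L = 1613.76 / 1364.64 × 100 = 118.2554
Paasche component (current-period weights):
ΣP(t=1)Q(t=1) = 8.36×87 + 5.73×142 + 4.16×115 = 727.32 + 813.66 + 478.4 = 2019.38
ΣP(t=0)Q(t=1) = 5.92×87 + 4.71×142 + 4.48×115 = 515.04 + 668.82 + 515.2 = 1699.06
P = 2019.38 / 1699.06 × 100 = 118.8528
Fisher = √(L × P) = √(118.2554 × 118.8528) = 118.5537

118.55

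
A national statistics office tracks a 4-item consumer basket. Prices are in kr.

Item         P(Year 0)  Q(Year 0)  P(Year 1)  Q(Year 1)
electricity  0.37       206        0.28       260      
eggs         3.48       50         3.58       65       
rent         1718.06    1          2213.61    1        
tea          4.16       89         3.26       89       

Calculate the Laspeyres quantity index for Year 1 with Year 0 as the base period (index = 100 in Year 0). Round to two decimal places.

Laspeyres quantity index uses base-period prices as weights.
ΣP(Year 0)·Q(Year 1) = 0.37×260 + 3.48×65 + 1718.06×1 + 4.16×89 = 96.2 + 226.2 + 1718.06 + 370.24 = 2410.7
ΣP(Year 0)·Q(Year 0) = 0.37×206 + 3.48×50 + 1718.06×1 + 4.16×89 = 76.22 + 174 + 1718.06 + 370.24 = 2338.52
Index = 2410.7 / 2338.52 × 100 = 103.0866

103.09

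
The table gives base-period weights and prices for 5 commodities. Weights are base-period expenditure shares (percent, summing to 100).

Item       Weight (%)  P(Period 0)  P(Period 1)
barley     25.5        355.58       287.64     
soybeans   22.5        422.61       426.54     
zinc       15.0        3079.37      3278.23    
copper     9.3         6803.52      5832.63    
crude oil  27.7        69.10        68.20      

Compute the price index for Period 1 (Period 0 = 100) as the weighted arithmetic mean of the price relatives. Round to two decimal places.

94.62

barley: 25.5 × (287.64/355.58) = 25.5 × 0.808932 = 20.6278
soybeans: 22.5 × (426.54/422.61) = 22.5 × 1.009299 = 22.7092
zinc: 15.0 × (3278.23/3079.37) = 15.0 × 1.064578 = 15.9687
copper: 9.3 × (5832.63/6803.52) = 9.3 × 0.857296 = 7.9729
crude oil: 27.7 × (68.20/69.10) = 27.7 × 0.986975 = 27.3392
Index = Σ wᵢ·(p₁ᵢ/p₀ᵢ) = 20.6278 + 22.7092 + 15.9687 + 7.9729 + 27.3392 = 94.6177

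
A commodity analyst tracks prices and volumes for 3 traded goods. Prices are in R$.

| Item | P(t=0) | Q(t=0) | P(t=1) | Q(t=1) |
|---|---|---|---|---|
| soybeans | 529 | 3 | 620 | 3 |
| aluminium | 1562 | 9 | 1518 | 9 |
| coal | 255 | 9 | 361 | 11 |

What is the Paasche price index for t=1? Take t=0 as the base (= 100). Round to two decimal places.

Paasche price index uses current-period quantities as weights.
ΣP(t=1)·Q(t=1) = 620×3 + 1518×9 + 361×11 = 1860 + 13662 + 3971 = 19493
ΣP(t=0)·Q(t=1) = 529×3 + 1562×9 + 255×11 = 1587 + 14058 + 2805 = 18450
Index = 19493 / 18450 × 100 = 105.6531

105.65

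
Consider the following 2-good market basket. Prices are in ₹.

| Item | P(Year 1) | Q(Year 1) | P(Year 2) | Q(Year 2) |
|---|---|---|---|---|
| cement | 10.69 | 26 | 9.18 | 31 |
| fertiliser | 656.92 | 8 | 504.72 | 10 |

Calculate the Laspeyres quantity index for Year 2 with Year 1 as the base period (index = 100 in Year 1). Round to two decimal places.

124.71

Laspeyres quantity index uses base-period prices as weights.
ΣP(Year 1)·Q(Year 2) = 10.69×31 + 656.92×10 = 331.39 + 6569.2 = 6900.59
ΣP(Year 1)·Q(Year 1) = 10.69×26 + 656.92×8 = 277.94 + 5255.36 = 5533.3
Index = 6900.59 / 5533.3 × 100 = 124.7102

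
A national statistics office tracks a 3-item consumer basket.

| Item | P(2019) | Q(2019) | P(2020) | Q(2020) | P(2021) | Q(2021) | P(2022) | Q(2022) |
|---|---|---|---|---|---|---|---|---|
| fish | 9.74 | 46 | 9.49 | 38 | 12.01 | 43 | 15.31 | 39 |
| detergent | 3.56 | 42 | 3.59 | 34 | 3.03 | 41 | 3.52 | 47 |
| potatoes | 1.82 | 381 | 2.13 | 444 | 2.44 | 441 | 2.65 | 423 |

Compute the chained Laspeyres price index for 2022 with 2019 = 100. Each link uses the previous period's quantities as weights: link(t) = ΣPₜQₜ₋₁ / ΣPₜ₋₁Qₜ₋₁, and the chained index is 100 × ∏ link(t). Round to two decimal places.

143.10

Link 2019→2020:
ΣP(2020)Q(2019) = 9.49×46 + 3.59×42 + 2.13×381 = 436.54 + 150.78 + 811.53 = 1398.85
ΣP(2019)Q(2019) = 9.74×46 + 3.56×42 + 1.82×381 = 448.04 + 149.52 + 693.42 = 1290.98
link = 1398.85/1290.98 = 1.083557
Link 2020→2021:
ΣP(2021)Q(2020) = 12.01×38 + 3.03×34 + 2.44×444 = 456.38 + 103.02 + 1083.36 = 1642.76
ΣP(2020)Q(2020) = 9.49×38 + 3.59×34 + 2.13×444 = 360.62 + 122.06 + 945.72 = 1428.4
link = 1642.76/1428.4 = 1.150070
Link 2021→2022:
ΣP(2022)Q(2021) = 15.31×43 + 3.52×41 + 2.65×441 = 658.33 + 144.32 + 1168.65 = 1971.3
ΣP(2021)Q(2021) = 12.01×43 + 3.03×41 + 2.44×441 = 516.43 + 124.23 + 1076.04 = 1716.7
link = 1971.3/1716.7 = 1.148308
Chained index = 100 × 1.083557 × 1.150070 × 1.148308 = 143.0982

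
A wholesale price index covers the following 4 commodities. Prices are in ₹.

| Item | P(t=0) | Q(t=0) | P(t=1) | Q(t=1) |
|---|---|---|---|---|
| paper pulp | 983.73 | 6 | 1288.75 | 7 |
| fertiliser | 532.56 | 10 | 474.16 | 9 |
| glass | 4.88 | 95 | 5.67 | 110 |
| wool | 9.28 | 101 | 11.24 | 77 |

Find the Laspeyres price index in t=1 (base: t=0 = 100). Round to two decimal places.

Laspeyres price index uses base-period quantities as weights.
ΣP(t=1)·Q(t=0) = 1288.75×6 + 474.16×10 + 5.67×95 + 11.24×101 = 7732.5 + 4741.6 + 538.65 + 1135.24 = 14147.99
ΣP(t=0)·Q(t=0) = 983.73×6 + 532.56×10 + 4.88×95 + 9.28×101 = 5902.38 + 5325.6 + 463.6 + 937.28 = 12628.86
Index = 14147.99 / 12628.86 × 100 = 112.0290

112.03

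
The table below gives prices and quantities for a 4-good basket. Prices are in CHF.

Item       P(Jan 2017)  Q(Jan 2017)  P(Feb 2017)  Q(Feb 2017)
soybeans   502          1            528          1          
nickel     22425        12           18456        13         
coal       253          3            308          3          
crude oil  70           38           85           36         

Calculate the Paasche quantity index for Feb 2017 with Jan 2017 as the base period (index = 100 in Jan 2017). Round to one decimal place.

Paasche quantity index uses current-period prices as weights.
ΣP(Feb 2017)·Q(Feb 2017) = 528×1 + 18456×13 + 308×3 + 85×36 = 528 + 239928 + 924 + 3060 = 244440
ΣP(Feb 2017)·Q(Jan 2017) = 528×1 + 18456×12 + 308×3 + 85×38 = 528 + 221472 + 924 + 3230 = 226154
Index = 244440 / 226154 × 100 = 108.0856

108.1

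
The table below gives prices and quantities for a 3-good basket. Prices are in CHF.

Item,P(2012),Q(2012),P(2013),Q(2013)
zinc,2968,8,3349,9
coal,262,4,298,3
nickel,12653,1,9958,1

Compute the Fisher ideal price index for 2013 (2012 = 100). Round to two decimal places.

Laspeyres component (base-period weights):
ΣP(2013)Q(2012) = 3349×8 + 298×4 + 9958×1 = 26792 + 1192 + 9958 = 37942
ΣP(2012)Q(2012) = 2968×8 + 262×4 + 12653×1 = 23744 + 1048 + 12653 = 37445
L = 37942 / 37445 × 100 = 101.3273
Paasche component (current-period weights):
ΣP(2013)Q(2013) = 3349×9 + 298×3 + 9958×1 = 30141 + 894 + 9958 = 40993
ΣP(2012)Q(2013) = 2968×9 + 262×3 + 12653×1 = 26712 + 786 + 12653 = 40151
P = 40993 / 40151 × 100 = 102.0971
Fisher = √(L × P) = √(101.3273 × 102.0971) = 101.7115

101.71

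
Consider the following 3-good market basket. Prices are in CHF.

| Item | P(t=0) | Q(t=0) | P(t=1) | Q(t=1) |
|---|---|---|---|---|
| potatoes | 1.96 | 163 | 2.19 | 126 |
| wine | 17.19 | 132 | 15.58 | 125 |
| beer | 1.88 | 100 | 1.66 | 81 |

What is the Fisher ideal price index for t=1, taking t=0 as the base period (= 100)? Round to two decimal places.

92.72

Laspeyres component (base-period weights):
ΣP(t=1)Q(t=0) = 2.19×163 + 15.58×132 + 1.66×100 = 356.97 + 2056.56 + 166 = 2579.53
ΣP(t=0)Q(t=0) = 1.96×163 + 17.19×132 + 1.88×100 = 319.48 + 2269.08 + 188 = 2776.56
L = 2579.53 / 2776.56 × 100 = 92.9038
Paasche component (current-period weights):
ΣP(t=1)Q(t=1) = 2.19×126 + 15.58×125 + 1.66×81 = 275.94 + 1947.5 + 134.46 = 2357.9
ΣP(t=0)Q(t=1) = 1.96×126 + 17.19×125 + 1.88×81 = 246.96 + 2148.75 + 152.28 = 2547.99
P = 2357.9 / 2547.99 × 100 = 92.5396
Fisher = √(L × P) = √(92.9038 × 92.5396) = 92.7215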